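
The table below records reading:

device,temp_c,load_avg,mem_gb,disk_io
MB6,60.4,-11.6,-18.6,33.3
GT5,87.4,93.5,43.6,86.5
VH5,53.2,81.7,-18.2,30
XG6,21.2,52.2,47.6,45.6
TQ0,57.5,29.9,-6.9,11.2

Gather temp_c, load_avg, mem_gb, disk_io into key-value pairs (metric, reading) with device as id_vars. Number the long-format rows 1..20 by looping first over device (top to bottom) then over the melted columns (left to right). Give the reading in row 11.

20 rows total (5 × 4). Row 11: index ⌊(11-1)/4⌋ = 2 into device → VH5; (11-1) mod 4 = 2 into the melted columns → mem_gb.
So row 11 is (VH5, mem_gb, -18.2); reading = -18.2.

-18.2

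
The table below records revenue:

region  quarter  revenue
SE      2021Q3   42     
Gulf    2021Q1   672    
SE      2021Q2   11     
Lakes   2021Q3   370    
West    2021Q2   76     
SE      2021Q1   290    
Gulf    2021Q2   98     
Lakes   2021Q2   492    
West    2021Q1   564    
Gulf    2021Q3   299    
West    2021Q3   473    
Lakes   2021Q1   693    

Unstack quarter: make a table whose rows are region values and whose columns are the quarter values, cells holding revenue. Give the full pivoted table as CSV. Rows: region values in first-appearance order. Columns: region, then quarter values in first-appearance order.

region,2021Q3,2021Q1,2021Q2
SE,42,290,11
Gulf,299,672,98
Lakes,370,693,492
West,473,564,76

Columns: region plus the 3 distinct quarter values (2021Q3, 2021Q1, 2021Q2).
For example, row SE column 2021Q3 takes revenue=42 from the long row (SE, 2021Q3).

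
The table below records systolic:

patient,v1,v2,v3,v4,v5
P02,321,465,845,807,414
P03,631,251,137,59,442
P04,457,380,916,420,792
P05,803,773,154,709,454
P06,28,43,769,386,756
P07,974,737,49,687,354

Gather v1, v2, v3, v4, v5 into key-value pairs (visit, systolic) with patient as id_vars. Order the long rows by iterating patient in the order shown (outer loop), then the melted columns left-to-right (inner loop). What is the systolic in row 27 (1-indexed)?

737

30 rows total (6 × 5). Row 27: index ⌊(27-1)/5⌋ = 5 into patient → P07; (27-1) mod 5 = 1 into the melted columns → v2.
So row 27 is (P07, v2, 737); systolic = 737.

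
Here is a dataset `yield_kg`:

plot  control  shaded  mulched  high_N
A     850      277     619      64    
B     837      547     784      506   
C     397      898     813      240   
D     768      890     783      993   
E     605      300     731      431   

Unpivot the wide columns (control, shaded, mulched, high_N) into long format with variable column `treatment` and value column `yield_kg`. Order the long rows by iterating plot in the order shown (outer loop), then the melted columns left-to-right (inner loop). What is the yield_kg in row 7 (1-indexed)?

784

20 rows total (5 × 4). Row 7: index ⌊(7-1)/4⌋ = 1 into plot → B; (7-1) mod 4 = 2 into the melted columns → mulched.
So row 7 is (B, mulched, 784); yield_kg = 784.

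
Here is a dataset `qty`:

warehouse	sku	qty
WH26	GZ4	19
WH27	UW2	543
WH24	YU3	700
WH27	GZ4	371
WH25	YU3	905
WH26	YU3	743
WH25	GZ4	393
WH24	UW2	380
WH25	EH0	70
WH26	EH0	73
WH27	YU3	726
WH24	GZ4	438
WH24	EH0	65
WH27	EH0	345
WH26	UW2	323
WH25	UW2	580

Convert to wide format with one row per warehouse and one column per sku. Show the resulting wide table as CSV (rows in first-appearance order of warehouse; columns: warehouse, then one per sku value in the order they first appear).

Columns: warehouse plus the 4 distinct sku values (GZ4, UW2, YU3, EH0).
For example, row WH26 column GZ4 takes qty=19 from the long row (WH26, GZ4).

warehouse,GZ4,UW2,YU3,EH0
WH26,19,323,743,73
WH27,371,543,726,345
WH24,438,380,700,65
WH25,393,580,905,70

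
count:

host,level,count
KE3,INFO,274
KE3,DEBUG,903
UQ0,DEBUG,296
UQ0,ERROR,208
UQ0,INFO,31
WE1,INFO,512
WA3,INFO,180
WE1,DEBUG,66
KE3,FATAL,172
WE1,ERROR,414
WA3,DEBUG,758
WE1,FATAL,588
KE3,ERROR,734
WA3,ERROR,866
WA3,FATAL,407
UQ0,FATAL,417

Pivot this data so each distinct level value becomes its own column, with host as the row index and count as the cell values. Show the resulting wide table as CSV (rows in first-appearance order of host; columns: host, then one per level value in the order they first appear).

Columns: host plus the 4 distinct level values (INFO, DEBUG, ERROR, FATAL).
For example, row KE3 column INFO takes count=274 from the long row (KE3, INFO).

host,INFO,DEBUG,ERROR,FATAL
KE3,274,903,734,172
UQ0,31,296,208,417
WE1,512,66,414,588
WA3,180,758,866,407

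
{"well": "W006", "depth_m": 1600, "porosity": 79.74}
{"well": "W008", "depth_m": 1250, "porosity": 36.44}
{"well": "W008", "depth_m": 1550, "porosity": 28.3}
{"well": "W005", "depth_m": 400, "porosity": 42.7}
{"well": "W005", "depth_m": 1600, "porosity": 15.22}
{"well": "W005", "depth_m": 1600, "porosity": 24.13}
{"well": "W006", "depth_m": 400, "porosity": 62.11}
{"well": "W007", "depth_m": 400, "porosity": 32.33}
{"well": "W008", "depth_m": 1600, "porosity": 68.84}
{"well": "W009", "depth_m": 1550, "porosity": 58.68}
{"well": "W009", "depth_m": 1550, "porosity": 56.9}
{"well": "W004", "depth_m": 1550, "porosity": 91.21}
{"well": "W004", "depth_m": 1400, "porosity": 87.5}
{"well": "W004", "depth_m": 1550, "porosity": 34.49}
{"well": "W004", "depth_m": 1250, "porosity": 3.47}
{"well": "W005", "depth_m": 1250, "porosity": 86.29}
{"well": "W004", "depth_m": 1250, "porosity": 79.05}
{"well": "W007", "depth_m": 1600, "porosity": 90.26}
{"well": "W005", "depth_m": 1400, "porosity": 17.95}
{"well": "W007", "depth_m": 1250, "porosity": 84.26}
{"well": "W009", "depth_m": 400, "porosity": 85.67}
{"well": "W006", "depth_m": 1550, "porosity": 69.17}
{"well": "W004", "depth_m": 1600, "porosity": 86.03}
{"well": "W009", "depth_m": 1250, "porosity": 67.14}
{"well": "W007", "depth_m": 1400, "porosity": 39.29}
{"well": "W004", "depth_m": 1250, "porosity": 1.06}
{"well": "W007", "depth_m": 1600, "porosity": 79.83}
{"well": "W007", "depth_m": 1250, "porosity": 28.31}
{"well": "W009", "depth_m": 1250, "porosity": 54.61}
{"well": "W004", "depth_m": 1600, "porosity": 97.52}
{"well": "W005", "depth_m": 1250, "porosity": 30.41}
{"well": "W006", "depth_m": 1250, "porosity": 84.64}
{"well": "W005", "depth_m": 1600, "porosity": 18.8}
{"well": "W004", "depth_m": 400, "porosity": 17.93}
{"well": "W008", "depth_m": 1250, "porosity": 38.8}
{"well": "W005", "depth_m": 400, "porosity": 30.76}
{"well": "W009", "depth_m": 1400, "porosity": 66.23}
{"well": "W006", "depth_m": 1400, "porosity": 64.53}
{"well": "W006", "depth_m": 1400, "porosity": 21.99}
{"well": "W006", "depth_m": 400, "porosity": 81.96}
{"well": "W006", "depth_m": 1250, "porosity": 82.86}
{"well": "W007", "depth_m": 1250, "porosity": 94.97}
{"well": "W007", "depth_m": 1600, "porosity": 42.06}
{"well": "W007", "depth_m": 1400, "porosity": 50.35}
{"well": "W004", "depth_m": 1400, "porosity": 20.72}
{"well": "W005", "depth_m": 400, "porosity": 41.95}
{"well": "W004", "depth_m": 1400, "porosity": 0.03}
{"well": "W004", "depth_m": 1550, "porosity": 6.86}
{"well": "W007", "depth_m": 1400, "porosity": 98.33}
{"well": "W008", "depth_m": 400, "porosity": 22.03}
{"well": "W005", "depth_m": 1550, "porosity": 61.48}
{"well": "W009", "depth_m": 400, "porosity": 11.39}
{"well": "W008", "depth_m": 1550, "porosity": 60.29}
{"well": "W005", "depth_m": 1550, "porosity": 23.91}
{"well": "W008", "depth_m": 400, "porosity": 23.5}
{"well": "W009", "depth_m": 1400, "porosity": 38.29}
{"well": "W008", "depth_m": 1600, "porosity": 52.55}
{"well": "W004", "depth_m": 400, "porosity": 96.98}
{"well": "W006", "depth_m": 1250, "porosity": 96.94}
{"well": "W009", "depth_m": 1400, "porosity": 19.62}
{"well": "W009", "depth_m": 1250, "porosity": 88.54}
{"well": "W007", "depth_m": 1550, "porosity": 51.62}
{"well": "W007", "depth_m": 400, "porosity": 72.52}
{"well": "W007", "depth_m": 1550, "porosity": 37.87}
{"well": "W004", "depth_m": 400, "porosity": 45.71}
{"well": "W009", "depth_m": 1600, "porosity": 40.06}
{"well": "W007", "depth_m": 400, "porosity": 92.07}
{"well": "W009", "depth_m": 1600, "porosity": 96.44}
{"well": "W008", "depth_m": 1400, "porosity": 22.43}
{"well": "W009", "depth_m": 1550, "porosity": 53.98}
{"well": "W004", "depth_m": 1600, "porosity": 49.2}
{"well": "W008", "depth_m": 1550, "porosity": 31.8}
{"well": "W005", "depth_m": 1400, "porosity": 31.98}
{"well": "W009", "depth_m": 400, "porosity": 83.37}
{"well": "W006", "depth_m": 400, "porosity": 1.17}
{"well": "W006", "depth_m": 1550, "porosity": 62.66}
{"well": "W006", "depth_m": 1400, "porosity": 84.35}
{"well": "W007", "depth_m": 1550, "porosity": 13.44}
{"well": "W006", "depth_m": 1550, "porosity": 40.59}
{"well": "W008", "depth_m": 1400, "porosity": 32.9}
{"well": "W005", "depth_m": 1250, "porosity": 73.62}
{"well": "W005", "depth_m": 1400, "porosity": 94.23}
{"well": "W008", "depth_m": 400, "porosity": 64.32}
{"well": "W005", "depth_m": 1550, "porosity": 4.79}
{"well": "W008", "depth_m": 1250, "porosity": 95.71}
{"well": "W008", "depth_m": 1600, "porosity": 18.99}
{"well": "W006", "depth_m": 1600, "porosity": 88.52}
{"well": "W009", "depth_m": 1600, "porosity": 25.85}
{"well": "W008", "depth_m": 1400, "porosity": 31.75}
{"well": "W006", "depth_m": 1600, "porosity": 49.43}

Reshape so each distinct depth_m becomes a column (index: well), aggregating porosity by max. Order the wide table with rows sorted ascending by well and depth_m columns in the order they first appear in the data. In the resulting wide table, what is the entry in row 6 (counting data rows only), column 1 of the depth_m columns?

96.44

With rows sorted ascending by well, row 6 is well=W009. depth_m columns in first-appearance order: 1600, 1250, 1550, 400, 1400; column 1 is 1600.
Long rows with well=W009, depth_m=1600: max(40.06, 96.44, 25.85) = 96.44.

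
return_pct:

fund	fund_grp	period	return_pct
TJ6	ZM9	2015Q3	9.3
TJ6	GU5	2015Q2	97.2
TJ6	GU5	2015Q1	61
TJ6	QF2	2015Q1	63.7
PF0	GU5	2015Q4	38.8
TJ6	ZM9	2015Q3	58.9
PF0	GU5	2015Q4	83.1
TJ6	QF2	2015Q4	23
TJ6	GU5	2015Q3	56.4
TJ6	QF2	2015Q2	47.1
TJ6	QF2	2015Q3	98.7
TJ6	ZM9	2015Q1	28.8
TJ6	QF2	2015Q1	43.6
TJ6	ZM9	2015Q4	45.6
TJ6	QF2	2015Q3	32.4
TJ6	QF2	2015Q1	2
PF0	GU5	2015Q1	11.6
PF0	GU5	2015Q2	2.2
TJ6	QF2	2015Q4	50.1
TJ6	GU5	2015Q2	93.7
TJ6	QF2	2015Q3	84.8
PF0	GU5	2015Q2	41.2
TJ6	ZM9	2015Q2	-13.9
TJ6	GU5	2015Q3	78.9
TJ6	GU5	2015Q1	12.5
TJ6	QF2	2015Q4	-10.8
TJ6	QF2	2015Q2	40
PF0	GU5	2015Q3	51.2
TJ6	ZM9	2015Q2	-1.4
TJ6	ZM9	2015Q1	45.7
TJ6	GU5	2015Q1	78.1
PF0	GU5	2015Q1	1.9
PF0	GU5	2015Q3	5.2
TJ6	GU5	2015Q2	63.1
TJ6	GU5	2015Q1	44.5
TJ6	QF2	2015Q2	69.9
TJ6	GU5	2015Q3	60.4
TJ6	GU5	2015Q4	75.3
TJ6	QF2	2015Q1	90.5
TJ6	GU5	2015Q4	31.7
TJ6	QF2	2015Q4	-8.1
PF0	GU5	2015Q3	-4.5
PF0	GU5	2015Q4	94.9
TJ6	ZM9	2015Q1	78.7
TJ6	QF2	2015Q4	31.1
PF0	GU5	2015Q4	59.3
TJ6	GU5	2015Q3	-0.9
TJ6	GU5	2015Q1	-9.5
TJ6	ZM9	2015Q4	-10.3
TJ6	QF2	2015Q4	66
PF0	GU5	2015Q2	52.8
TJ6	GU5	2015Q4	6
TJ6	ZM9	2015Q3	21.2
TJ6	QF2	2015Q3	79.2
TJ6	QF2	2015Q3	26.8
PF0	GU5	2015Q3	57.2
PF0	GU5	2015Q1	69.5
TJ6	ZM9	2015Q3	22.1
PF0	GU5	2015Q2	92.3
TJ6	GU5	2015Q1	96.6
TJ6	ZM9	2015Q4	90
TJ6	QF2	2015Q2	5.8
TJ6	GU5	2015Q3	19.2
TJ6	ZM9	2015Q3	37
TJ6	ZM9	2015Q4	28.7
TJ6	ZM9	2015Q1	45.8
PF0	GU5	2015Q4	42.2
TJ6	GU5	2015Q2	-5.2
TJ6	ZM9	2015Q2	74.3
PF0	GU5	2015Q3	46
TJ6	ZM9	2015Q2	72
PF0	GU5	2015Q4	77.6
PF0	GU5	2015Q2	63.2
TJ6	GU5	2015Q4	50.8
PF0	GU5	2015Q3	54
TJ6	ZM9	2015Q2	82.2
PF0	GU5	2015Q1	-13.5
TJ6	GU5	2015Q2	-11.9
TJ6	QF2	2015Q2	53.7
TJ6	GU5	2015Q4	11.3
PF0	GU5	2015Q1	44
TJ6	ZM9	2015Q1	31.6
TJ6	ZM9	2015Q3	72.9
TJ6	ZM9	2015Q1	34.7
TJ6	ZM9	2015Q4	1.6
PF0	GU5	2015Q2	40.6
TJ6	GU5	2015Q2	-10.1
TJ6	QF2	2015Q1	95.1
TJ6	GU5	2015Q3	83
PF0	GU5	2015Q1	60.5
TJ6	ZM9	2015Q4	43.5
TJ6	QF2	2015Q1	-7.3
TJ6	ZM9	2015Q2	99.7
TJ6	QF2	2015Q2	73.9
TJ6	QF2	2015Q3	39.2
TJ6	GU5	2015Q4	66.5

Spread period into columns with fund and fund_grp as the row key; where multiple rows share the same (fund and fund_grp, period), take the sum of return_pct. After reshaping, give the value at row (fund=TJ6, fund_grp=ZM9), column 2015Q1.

265.3

Rows with fund=TJ6, fund_grp=ZM9 and period=2015Q1: return_pct values are 28.8, 45.7, 78.7, 45.8, 31.6, 34.7.
28.8 + 45.7 + 78.7 + 45.8 + 31.6 + 34.7 = 265.3.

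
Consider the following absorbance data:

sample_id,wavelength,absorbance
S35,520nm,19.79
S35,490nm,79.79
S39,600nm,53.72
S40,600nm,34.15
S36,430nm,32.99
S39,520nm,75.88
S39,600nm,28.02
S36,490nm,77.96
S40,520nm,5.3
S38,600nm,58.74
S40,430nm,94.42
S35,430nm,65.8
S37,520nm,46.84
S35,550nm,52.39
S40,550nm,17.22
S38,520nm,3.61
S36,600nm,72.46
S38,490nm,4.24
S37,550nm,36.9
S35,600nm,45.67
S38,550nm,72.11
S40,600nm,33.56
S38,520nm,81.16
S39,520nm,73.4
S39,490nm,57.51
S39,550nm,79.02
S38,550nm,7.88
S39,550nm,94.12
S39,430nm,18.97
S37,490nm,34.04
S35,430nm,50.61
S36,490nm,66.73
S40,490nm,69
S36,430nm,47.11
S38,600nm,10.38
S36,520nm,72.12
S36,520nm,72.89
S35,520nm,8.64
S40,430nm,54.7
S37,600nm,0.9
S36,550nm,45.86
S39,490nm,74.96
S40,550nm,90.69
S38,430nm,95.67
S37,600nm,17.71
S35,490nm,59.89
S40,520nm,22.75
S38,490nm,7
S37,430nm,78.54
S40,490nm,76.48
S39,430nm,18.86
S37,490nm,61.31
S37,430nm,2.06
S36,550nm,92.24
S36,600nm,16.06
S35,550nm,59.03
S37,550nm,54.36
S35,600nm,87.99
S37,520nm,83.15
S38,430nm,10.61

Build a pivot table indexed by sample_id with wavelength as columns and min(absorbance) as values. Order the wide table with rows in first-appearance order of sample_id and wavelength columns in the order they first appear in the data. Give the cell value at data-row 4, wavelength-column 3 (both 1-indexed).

With rows in first-appearance order of sample_id, row 4 is sample_id=S36. wavelength columns in first-appearance order: 520nm, 490nm, 600nm, 430nm, 550nm; column 3 is 600nm.
Long rows with sample_id=S36, wavelength=600nm: min(72.46, 16.06) = 16.06.

16.06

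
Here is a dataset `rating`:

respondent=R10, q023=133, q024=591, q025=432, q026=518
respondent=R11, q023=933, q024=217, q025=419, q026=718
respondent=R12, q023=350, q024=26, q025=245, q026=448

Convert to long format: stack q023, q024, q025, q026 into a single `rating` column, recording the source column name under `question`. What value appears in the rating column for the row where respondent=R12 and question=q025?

Unpivoting turns each (respondent, wide-column) pair into one long row.
The wide cell at row R12, column q025 holds 245, so the long row (R12, q025) has rating=245.

245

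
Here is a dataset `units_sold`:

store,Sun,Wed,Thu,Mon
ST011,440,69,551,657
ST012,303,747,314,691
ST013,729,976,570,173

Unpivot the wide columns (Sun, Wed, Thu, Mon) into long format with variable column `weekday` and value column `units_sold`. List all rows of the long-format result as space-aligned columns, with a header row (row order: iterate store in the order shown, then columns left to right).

store  weekday  units_sold
ST011  Sun      440       
ST011  Wed      69        
ST011  Thu      551       
ST011  Mon      657       
ST012  Sun      303       
ST012  Wed      747       
ST012  Thu      314       
ST012  Mon      691       
ST013  Sun      729       
ST013  Wed      976       
ST013  Thu      570       
ST013  Mon      173       

Each (store, column) pair becomes one row: 3 × 4 = 12 rows.
For example, (ST011, Sun) → units_sold=440.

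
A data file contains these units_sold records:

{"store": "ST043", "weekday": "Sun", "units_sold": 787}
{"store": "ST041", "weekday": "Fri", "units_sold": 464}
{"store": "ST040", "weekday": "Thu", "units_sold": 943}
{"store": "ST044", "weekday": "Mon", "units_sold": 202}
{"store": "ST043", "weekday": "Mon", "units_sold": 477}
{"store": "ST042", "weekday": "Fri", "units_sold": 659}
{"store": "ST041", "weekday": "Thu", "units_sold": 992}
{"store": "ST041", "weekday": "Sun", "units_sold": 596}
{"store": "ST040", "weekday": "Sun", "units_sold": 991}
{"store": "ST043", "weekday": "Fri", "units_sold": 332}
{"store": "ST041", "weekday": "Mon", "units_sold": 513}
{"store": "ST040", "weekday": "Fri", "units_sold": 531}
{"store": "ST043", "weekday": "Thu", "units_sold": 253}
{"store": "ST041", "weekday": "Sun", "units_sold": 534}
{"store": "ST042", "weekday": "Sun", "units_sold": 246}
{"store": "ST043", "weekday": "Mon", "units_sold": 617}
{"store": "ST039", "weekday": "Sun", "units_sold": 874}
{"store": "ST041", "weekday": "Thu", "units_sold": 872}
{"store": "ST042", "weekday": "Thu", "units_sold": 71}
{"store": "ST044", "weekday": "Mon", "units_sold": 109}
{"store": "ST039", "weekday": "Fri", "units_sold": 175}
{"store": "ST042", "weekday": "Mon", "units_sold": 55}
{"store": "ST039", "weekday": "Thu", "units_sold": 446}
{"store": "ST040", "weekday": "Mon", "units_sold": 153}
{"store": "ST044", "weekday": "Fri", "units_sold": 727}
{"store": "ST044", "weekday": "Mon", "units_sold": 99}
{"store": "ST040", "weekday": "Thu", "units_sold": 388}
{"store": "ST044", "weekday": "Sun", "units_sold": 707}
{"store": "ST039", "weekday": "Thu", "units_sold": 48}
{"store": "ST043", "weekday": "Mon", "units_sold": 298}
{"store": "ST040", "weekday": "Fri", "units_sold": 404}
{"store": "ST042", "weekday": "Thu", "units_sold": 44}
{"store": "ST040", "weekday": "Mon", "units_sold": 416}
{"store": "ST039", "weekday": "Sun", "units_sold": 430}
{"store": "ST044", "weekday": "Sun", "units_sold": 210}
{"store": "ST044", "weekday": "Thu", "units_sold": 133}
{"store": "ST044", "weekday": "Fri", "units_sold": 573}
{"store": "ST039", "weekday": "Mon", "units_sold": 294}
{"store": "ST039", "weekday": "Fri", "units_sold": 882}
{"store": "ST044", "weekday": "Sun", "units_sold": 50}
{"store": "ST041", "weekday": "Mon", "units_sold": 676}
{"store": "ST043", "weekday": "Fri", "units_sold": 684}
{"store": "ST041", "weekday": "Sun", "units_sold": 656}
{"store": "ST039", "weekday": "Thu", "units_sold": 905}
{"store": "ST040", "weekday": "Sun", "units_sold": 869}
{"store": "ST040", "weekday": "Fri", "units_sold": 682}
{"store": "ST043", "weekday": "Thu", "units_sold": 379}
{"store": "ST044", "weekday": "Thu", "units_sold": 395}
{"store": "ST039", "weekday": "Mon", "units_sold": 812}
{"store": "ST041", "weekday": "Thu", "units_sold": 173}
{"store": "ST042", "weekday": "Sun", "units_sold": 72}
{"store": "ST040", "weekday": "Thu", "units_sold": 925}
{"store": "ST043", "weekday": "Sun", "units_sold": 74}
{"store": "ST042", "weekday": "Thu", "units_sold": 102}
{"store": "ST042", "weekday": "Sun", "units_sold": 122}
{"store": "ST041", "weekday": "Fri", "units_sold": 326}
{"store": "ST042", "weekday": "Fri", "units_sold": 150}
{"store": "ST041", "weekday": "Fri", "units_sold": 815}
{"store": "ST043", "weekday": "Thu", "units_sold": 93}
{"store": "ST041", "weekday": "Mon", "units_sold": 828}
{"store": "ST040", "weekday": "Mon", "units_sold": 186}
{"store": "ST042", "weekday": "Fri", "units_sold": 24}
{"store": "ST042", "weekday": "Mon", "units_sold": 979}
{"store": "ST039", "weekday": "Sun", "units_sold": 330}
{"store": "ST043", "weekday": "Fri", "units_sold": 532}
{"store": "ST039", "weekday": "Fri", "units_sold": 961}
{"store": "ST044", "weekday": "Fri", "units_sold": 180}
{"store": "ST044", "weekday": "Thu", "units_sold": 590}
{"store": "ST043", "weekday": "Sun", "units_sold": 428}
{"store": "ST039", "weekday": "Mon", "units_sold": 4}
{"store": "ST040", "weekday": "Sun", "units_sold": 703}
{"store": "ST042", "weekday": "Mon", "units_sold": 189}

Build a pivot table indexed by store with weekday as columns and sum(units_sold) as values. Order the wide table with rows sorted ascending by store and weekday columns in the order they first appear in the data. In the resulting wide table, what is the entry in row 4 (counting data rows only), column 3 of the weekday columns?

With rows sorted ascending by store, row 4 is store=ST042. weekday columns in first-appearance order: Sun, Fri, Thu, Mon; column 3 is Thu.
Long rows with store=ST042, weekday=Thu: 71 + 44 + 102 = 217.

217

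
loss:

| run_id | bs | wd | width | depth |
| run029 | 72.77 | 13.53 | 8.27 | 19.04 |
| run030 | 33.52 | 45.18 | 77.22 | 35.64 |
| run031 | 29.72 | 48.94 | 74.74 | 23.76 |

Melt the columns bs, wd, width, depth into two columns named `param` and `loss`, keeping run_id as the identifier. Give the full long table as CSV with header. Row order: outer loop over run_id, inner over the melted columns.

Each (run_id, column) pair becomes one row: 3 × 4 = 12 rows.
For example, (run029, bs) → loss=72.77.

run_id,param,loss
run029,bs,72.77
run029,wd,13.53
run029,width,8.27
run029,depth,19.04
run030,bs,33.52
run030,wd,45.18
run030,width,77.22
run030,depth,35.64
run031,bs,29.72
run031,wd,48.94
run031,width,74.74
run031,depth,23.76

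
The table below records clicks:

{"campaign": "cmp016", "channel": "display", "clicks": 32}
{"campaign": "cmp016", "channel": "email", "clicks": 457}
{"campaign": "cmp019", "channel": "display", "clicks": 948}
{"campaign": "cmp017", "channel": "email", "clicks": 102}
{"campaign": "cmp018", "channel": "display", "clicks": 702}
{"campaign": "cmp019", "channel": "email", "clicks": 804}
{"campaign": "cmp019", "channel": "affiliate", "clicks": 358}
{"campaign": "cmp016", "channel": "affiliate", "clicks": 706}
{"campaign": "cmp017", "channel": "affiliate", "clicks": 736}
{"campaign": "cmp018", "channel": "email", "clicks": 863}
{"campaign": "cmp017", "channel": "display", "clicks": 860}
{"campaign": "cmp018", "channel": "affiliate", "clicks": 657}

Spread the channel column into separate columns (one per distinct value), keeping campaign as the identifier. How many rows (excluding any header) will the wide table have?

4 distinct campaign values → 4 rows.

4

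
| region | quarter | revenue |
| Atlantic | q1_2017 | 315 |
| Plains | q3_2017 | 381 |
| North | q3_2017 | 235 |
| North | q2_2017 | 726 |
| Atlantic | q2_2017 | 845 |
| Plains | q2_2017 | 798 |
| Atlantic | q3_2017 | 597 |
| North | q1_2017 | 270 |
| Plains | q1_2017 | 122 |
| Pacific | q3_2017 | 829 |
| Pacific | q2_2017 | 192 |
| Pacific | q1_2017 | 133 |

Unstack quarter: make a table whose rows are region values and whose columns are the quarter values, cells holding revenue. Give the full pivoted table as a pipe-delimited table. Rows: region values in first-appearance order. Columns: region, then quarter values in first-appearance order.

Columns: region plus the 3 distinct quarter values (q1_2017, q3_2017, q2_2017).
For example, row Atlantic column q1_2017 takes revenue=315 from the long row (Atlantic, q1_2017).

| region | q1_2017 | q3_2017 | q2_2017 |
| Atlantic | 315 | 597 | 845 |
| Plains | 122 | 381 | 798 |
| North | 270 | 235 | 726 |
| Pacific | 133 | 829 | 192 |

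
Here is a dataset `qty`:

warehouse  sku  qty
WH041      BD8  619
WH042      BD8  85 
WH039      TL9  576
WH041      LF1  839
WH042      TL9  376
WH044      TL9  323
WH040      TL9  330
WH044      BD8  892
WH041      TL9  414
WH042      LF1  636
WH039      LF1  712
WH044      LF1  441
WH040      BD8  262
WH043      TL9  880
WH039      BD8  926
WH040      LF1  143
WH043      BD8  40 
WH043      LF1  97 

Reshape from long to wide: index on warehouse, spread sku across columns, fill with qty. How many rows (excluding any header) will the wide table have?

6 distinct warehouse values → 6 rows.

6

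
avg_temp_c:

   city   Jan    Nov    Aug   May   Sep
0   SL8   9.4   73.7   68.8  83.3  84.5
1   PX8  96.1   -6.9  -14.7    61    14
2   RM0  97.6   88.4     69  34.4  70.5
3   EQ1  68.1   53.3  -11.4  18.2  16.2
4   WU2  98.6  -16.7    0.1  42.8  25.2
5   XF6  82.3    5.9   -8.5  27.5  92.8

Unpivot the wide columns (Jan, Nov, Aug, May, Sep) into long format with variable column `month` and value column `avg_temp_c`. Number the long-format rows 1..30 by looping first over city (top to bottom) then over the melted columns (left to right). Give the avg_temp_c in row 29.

27.5

30 rows total (6 × 5). Row 29: index ⌊(29-1)/5⌋ = 5 into city → XF6; (29-1) mod 5 = 3 into the melted columns → May.
So row 29 is (XF6, May, 27.5); avg_temp_c = 27.5.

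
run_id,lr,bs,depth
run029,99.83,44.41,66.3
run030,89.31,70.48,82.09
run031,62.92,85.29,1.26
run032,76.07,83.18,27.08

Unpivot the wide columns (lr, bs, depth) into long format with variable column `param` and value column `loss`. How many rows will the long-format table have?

4 run_id values × 3 melted columns = 12 rows.

12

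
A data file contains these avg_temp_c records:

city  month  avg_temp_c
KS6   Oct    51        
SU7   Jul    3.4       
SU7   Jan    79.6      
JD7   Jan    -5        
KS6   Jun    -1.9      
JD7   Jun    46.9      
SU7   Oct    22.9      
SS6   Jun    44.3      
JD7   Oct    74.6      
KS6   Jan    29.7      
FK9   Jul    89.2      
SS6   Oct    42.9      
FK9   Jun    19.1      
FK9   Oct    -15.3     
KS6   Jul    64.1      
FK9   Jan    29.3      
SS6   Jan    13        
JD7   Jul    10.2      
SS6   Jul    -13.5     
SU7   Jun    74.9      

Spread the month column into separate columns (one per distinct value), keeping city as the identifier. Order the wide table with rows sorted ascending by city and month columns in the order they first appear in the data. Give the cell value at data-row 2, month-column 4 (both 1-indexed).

With rows sorted ascending by city, row 2 is city=JD7. month columns in first-appearance order: Oct, Jul, Jan, Jun; column 4 is Jun.
Long rows with city=JD7, month=Jun: avg_temp_c = 46.9.

46.9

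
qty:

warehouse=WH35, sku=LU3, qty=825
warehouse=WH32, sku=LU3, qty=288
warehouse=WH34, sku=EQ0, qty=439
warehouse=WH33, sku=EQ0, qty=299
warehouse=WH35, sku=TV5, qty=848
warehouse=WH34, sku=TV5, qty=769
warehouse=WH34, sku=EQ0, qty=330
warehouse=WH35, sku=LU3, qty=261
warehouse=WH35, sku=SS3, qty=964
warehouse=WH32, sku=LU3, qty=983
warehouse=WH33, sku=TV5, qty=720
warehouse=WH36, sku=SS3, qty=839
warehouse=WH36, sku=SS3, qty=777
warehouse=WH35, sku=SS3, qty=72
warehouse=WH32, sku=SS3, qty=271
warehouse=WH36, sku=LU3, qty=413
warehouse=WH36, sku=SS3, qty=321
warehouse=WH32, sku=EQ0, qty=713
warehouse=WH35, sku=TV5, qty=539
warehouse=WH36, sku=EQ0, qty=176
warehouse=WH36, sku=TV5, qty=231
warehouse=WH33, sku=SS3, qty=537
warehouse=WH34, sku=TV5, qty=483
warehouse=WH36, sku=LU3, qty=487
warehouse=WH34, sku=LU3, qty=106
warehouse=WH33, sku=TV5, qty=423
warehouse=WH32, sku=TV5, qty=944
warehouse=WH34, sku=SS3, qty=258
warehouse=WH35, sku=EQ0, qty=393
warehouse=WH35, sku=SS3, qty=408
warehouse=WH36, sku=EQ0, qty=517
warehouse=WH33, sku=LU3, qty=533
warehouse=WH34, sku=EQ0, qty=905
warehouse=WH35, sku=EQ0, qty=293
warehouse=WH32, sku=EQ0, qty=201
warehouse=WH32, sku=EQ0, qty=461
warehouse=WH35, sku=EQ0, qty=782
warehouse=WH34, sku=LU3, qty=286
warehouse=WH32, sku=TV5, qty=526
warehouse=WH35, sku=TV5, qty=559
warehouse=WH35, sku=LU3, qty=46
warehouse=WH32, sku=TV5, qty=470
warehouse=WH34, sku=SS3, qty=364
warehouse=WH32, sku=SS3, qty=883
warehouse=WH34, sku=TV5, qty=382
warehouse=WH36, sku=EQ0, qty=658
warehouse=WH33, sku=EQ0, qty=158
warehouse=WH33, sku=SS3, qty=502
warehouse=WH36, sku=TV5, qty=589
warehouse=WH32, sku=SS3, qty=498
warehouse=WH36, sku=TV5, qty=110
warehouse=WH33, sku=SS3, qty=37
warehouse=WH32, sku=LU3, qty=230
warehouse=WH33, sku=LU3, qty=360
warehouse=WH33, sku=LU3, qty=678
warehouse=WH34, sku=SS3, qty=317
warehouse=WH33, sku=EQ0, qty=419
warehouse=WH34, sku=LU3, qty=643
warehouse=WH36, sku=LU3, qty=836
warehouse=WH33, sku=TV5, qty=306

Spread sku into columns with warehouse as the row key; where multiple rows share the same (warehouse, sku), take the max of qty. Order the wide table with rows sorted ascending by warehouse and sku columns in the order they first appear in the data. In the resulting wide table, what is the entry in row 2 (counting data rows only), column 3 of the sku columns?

720

With rows sorted ascending by warehouse, row 2 is warehouse=WH33. sku columns in first-appearance order: LU3, EQ0, TV5, SS3; column 3 is TV5.
Long rows with warehouse=WH33, sku=TV5: max(720, 423, 306) = 720.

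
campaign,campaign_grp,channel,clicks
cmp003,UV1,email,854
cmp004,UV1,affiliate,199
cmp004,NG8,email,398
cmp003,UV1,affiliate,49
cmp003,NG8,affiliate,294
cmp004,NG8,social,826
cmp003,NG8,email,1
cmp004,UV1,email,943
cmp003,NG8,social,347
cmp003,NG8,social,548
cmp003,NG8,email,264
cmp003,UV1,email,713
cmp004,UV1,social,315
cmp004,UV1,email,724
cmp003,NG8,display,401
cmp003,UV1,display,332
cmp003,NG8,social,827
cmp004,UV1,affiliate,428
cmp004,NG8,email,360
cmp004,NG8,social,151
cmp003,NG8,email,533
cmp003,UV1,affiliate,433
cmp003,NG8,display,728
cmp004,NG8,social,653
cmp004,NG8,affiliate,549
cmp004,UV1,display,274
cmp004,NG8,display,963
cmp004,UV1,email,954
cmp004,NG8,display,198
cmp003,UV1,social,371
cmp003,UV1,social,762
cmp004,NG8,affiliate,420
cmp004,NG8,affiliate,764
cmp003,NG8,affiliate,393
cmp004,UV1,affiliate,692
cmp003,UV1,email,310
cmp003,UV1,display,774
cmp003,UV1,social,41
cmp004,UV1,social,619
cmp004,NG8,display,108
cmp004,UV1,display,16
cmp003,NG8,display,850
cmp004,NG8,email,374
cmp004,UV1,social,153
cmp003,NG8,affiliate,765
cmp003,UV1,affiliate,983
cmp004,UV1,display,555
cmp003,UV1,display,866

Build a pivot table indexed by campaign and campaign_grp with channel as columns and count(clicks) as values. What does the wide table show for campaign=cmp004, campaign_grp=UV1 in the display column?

3

Rows with campaign=cmp004, campaign_grp=UV1 and channel=display: clicks values are 274, 16, 555.
3 rows match — count = 3.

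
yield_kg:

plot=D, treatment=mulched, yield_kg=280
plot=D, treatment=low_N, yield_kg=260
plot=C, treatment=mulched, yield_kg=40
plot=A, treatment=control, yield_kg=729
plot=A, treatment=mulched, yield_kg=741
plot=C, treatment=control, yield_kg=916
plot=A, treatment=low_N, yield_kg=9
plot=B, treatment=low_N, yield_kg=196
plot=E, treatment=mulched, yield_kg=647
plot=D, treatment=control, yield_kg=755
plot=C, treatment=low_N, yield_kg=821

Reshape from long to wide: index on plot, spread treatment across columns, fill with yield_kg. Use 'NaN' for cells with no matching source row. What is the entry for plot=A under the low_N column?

The long row with plot=A, treatment=low_N has yield_kg=9.

9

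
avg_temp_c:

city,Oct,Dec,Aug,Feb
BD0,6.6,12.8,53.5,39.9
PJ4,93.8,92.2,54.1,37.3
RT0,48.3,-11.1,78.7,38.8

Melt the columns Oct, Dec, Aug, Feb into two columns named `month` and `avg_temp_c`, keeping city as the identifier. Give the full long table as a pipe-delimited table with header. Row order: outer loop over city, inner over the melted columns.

Each (city, column) pair becomes one row: 3 × 4 = 12 rows.
For example, (BD0, Oct) → avg_temp_c=6.6.

| city | month | avg_temp_c |
| BD0 | Oct | 6.6 |
| BD0 | Dec | 12.8 |
| BD0 | Aug | 53.5 |
| BD0 | Feb | 39.9 |
| PJ4 | Oct | 93.8 |
| PJ4 | Dec | 92.2 |
| PJ4 | Aug | 54.1 |
| PJ4 | Feb | 37.3 |
| RT0 | Oct | 48.3 |
| RT0 | Dec | -11.1 |
| RT0 | Aug | 78.7 |
| RT0 | Feb | 38.8 |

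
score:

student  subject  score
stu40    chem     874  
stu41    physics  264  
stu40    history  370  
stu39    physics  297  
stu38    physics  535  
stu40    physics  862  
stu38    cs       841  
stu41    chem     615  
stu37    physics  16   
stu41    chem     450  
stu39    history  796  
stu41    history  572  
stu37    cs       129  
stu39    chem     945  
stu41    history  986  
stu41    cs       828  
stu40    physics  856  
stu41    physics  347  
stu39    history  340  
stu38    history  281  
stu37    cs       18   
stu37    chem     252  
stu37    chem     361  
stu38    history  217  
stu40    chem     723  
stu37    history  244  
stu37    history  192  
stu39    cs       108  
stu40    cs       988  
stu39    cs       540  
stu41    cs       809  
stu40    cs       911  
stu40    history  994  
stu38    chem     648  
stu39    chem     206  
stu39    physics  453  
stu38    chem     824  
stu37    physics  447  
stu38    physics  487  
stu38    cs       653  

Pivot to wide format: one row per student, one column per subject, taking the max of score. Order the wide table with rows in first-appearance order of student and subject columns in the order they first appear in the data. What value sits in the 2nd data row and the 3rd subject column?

With rows in first-appearance order of student, row 2 is student=stu41. subject columns in first-appearance order: chem, physics, history, cs; column 3 is history.
Long rows with student=stu41, subject=history: max(572, 986) = 986.

986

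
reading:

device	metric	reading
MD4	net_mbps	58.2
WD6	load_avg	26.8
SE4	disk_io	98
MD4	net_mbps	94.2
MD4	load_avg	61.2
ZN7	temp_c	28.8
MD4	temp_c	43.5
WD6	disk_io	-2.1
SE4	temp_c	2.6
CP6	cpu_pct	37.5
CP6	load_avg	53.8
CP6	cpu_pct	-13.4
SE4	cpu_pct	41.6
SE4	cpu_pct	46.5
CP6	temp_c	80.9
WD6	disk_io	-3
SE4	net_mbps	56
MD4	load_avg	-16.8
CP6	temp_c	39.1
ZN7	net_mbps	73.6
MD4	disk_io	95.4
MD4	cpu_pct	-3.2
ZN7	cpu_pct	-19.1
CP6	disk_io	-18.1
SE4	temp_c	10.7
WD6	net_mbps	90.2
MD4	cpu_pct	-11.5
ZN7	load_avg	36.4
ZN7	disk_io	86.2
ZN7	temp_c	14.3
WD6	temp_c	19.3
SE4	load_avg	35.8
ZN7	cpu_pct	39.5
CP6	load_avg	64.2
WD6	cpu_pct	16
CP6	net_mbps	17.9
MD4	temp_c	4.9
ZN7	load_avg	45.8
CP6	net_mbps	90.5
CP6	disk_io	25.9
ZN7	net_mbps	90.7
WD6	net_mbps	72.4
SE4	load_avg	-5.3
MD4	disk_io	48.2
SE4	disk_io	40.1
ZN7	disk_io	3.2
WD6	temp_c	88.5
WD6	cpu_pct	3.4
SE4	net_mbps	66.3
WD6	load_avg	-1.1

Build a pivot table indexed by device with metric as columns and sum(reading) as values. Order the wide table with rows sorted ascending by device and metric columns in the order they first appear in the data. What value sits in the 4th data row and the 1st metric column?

With rows sorted ascending by device, row 4 is device=WD6. metric columns in first-appearance order: net_mbps, load_avg, disk_io, temp_c, cpu_pct; column 1 is net_mbps.
Long rows with device=WD6, metric=net_mbps: 90.2 + 72.4 = 162.6.

162.6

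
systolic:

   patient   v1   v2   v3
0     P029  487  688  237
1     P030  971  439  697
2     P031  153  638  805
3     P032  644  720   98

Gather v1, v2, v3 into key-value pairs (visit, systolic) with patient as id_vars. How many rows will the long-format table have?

12

4 patient values × 3 melted columns = 12 rows.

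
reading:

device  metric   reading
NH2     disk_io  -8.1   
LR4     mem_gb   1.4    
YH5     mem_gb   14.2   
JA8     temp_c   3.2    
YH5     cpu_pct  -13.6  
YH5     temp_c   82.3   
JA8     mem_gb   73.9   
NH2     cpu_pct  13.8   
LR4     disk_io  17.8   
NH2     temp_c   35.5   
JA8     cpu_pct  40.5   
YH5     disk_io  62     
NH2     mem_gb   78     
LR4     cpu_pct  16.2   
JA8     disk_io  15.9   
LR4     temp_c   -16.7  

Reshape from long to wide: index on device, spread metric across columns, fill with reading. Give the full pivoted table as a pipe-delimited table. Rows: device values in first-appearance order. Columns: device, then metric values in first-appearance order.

Columns: device plus the 4 distinct metric values (disk_io, mem_gb, temp_c, cpu_pct).
For example, row NH2 column disk_io takes reading=-8.1 from the long row (NH2, disk_io).

| device | disk_io | mem_gb | temp_c | cpu_pct |
| NH2 | -8.1 | 78 | 35.5 | 13.8 |
| LR4 | 17.8 | 1.4 | -16.7 | 16.2 |
| YH5 | 62 | 14.2 | 82.3 | -13.6 |
| JA8 | 15.9 | 73.9 | 3.2 | 40.5 |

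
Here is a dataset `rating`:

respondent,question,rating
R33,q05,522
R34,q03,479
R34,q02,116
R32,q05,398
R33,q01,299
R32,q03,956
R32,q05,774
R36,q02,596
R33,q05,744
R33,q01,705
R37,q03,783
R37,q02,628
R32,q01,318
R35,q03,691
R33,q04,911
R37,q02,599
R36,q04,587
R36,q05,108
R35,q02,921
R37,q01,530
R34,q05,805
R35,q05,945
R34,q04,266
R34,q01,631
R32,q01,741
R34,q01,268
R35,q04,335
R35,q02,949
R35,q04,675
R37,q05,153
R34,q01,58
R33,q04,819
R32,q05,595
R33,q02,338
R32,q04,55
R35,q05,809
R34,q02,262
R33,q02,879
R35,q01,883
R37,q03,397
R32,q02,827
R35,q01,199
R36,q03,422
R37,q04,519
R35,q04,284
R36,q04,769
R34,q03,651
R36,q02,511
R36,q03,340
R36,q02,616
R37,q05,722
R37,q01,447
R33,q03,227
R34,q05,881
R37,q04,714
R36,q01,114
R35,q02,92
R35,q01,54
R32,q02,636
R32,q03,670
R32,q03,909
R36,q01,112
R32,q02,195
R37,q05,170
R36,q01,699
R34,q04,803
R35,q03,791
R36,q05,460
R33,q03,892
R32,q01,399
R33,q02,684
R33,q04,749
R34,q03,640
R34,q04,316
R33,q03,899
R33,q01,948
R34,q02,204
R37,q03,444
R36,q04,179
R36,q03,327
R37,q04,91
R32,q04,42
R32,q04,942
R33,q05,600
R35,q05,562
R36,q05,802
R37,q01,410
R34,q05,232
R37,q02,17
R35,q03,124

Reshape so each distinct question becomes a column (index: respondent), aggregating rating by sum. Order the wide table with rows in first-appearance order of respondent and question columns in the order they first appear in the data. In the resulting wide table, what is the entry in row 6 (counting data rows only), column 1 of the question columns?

2316

With rows in first-appearance order of respondent, row 6 is respondent=R35. question columns in first-appearance order: q05, q03, q02, q01, q04; column 1 is q05.
Long rows with respondent=R35, question=q05: 945 + 809 + 562 = 2316.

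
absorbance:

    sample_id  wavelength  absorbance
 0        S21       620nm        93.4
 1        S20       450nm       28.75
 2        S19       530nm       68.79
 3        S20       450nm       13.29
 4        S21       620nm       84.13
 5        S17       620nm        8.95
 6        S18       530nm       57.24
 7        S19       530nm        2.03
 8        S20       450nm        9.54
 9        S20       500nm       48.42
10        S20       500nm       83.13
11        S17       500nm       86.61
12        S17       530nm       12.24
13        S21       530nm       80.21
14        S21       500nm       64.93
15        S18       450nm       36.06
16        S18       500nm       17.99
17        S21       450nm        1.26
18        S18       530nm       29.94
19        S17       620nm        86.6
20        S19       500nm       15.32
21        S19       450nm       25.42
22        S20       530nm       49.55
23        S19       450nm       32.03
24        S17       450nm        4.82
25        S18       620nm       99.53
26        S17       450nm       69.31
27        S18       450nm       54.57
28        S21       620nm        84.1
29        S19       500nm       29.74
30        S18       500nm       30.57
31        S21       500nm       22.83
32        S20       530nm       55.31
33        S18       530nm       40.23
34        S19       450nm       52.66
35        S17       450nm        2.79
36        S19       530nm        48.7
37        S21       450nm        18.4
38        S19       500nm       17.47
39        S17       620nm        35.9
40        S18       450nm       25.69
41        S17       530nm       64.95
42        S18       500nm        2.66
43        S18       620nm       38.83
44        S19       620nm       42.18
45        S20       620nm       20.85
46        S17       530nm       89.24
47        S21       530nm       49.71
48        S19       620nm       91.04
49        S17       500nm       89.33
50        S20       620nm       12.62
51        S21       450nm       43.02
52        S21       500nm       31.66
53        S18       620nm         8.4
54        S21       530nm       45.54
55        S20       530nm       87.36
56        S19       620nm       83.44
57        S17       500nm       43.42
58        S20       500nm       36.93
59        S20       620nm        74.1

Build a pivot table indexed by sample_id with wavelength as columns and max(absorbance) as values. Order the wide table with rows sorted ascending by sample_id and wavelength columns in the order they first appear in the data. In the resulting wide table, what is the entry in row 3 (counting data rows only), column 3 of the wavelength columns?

68.79

With rows sorted ascending by sample_id, row 3 is sample_id=S19. wavelength columns in first-appearance order: 620nm, 450nm, 530nm, 500nm; column 3 is 530nm.
Long rows with sample_id=S19, wavelength=530nm: max(68.79, 2.03, 48.7) = 68.79.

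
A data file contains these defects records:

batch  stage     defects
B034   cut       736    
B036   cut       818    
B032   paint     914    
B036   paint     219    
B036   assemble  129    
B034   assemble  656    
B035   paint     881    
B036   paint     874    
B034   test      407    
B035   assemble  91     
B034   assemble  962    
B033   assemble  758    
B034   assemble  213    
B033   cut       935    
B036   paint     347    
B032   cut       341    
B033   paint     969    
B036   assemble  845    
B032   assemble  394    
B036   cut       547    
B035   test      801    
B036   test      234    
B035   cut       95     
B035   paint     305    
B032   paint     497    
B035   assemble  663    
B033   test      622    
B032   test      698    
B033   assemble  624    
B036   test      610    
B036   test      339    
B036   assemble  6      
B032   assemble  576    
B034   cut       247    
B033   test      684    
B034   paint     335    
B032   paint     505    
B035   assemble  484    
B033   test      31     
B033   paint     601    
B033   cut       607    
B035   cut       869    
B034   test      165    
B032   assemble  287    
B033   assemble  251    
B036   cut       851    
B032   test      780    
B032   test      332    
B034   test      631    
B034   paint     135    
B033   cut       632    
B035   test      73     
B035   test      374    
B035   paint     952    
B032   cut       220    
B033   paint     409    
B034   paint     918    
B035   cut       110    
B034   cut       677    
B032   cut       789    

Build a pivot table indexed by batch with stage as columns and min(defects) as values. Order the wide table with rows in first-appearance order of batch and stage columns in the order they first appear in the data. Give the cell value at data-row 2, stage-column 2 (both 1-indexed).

219

With rows in first-appearance order of batch, row 2 is batch=B036. stage columns in first-appearance order: cut, paint, assemble, test; column 2 is paint.
Long rows with batch=B036, stage=paint: min(219, 874, 347) = 219.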